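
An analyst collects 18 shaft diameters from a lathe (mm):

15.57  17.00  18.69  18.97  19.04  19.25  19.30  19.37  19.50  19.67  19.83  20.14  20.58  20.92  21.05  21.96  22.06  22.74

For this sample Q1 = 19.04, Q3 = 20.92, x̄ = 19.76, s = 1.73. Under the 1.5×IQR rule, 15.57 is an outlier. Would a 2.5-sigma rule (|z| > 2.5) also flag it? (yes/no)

no

z = (15.57 − 19.76) / 1.73 = -2.42.
|z| = 2.42 ≤ 2.5.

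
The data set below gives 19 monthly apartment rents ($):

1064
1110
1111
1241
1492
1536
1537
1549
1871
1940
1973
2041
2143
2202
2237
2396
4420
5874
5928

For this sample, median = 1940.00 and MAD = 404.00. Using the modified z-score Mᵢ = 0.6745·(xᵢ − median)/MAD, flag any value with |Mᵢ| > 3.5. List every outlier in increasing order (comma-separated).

|Mᵢ| > 3.5 ⇔ |xᵢ − 1940.00| > 3.5·404.00/0.6745 = 2096.37.
So outliers lie outside [-156.37, 4036.37].
4420: M = 4.14 → outlier.
5874: M = 6.57 → outlier.
5928: M = 6.66 → outlier.

4420, 5874, 5928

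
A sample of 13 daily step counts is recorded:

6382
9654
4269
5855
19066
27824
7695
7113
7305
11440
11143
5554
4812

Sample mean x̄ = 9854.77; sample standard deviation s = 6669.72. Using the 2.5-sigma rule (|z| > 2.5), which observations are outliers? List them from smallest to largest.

27824

Cutoffs at x̄ ± 2.5s: 9854.77 ± 2.5·6669.72 = [-6819.53, 26529.07].
27824: z = 2.69, |z| > 2.5 → outlier.
Every other value lies within [-6819.53, 26529.07].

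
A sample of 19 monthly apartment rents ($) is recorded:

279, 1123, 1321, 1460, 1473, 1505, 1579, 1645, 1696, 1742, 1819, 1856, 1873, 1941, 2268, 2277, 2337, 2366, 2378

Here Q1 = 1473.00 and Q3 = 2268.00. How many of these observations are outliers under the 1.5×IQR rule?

IQR = 795.00; fences at 1473.00 − 1192.50 = 280.50 and 2268.00 + 1192.50 = 3460.50.
Outside the cutoffs: 279.

1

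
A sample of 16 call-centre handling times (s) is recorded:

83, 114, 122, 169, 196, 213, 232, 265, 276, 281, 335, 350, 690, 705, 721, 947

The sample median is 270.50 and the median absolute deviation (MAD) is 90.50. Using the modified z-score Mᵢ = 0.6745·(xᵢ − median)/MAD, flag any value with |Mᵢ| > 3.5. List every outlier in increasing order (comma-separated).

|Mᵢ| > 3.5 ⇔ |xᵢ − 270.50| > 3.5·90.50/0.6745 = 469.61.
So outliers lie outside [-199.11, 740.11].
947: M = 5.04 → outlier.

947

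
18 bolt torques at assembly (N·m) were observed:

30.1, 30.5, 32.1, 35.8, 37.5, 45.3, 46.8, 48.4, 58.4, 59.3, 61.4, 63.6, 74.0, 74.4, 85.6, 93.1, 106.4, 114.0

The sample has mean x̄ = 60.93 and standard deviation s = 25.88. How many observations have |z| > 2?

1

Cutoffs: x̄ ± 2s = [9.17, 112.69].
Outside the cutoffs: 114.0.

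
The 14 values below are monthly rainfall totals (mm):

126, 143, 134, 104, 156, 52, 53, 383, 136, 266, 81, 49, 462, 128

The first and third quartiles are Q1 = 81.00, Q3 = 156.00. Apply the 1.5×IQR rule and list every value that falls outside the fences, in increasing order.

383, 462

IQR = Q3 − Q1 = 156.00 − 81.00 = 75.00.
Lower fence = Q1 − 1.5·IQR = 81.00 − 112.50 = -31.50.
Upper fence = Q3 + 1.5·IQR = 156.00 + 112.50 = 268.50.
383 > 268.50 → outlier.
462 > 268.50 → outlier.
All remaining values lie within [-31.50, 268.50].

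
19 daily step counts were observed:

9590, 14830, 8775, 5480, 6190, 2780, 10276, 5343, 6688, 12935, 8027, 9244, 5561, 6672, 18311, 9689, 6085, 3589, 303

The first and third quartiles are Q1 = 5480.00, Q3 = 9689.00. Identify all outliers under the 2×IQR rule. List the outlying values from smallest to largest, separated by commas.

18311

IQR = Q3 − Q1 = 9689.00 − 5480.00 = 4209.00.
Lower fence = Q1 − 2·IQR = 5480.00 − 8418.00 = -2938.00.
Upper fence = Q3 + 2·IQR = 9689.00 + 8418.00 = 18107.00.
18311 > 18107.00 → outlier.
All remaining values lie within [-2938.00, 18107.00].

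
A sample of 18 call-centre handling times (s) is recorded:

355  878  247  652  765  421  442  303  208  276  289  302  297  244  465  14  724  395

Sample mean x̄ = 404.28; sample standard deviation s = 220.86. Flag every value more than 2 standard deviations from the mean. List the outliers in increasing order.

Cutoffs at x̄ ± 2s: 404.28 ± 2·220.86 = [-37.44, 846.00].
878: z = 2.14, |z| > 2 → outlier.
Every other value lies within [-37.44, 846.00].

878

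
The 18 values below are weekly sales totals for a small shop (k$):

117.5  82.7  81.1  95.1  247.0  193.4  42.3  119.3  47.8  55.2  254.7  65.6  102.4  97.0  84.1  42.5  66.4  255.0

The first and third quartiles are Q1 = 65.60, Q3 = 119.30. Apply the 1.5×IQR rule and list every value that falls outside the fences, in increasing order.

IQR = Q3 − Q1 = 119.30 − 65.60 = 53.70.
Lower fence = Q1 − 1.5·IQR = 65.60 − 80.55 = -14.95.
Upper fence = Q3 + 1.5·IQR = 119.30 + 80.55 = 199.85.
247.0 > 199.85 → outlier.
254.7 > 199.85 → outlier.
255.0 > 199.85 → outlier.
All remaining values lie within [-14.95, 199.85].

247.0, 254.7, 255.0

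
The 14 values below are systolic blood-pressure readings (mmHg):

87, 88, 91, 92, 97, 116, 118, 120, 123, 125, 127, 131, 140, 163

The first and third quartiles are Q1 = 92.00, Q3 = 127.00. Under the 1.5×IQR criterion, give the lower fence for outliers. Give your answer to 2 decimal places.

IQR = Q3 − Q1 = 127.00 − 92.00 = 35.00.
Lower fence = Q1 − 1.5·IQR = 92.00 − 52.50 = 39.50.
Upper fence = Q3 + 1.5·IQR = 127.00 + 52.50 = 179.50.

39.50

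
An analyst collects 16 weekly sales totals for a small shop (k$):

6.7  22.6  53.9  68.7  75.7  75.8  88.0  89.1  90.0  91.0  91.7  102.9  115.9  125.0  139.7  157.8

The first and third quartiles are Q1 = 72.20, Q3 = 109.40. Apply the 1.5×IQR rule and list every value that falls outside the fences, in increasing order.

6.7

IQR = Q3 − Q1 = 109.40 − 72.20 = 37.20.
Lower fence = Q1 − 1.5·IQR = 72.20 − 55.80 = 16.40.
Upper fence = Q3 + 1.5·IQR = 109.40 + 55.80 = 165.20.
6.7 < 16.40 → outlier.
All remaining values lie within [16.40, 165.20].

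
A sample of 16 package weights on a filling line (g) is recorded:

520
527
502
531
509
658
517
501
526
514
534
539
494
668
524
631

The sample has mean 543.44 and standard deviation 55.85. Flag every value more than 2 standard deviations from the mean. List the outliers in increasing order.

658, 668

Cutoffs at x̄ ± 2s: 543.44 ± 2·55.85 = [431.74, 655.14].
658: z = 2.05, |z| > 2 → outlier.
668: z = 2.23, |z| > 2 → outlier.
Every other value lies within [431.74, 655.14].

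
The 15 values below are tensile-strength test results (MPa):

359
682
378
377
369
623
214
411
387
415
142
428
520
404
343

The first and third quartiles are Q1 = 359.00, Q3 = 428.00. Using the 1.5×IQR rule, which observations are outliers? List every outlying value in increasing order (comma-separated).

142, 214, 623, 682

IQR = Q3 − Q1 = 428.00 − 359.00 = 69.00.
Lower fence = Q1 − 1.5·IQR = 359.00 − 103.50 = 255.50.
Upper fence = Q3 + 1.5·IQR = 428.00 + 103.50 = 531.50.
142 < 255.50 → outlier.
214 < 255.50 → outlier.
623 > 531.50 → outlier.
682 > 531.50 → outlier.
All remaining values lie within [255.50, 531.50].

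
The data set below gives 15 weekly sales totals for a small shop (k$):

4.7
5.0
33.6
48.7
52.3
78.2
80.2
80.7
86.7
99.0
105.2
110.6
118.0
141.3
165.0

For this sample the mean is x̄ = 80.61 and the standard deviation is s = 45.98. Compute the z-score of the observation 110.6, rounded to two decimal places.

0.65

z = (110.6 − 80.61) / 45.98 = 0.65.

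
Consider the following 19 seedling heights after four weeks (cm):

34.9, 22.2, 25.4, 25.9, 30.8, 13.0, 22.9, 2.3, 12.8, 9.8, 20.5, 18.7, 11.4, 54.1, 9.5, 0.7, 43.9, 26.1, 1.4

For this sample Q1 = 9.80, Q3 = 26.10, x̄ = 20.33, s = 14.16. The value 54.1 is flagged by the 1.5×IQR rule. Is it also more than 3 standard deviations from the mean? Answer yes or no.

z = (54.1 − 20.33) / 14.16 = 2.38.
|z| = 2.38 ≤ 3.

no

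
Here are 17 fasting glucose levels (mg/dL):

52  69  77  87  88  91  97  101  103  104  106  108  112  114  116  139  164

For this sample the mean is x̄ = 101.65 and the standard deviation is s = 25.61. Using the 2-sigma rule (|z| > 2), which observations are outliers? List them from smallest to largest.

164

Cutoffs at x̄ ± 2s: 101.65 ± 2·25.61 = [50.43, 152.87].
164: z = 2.43, |z| > 2 → outlier.
Every other value lies within [50.43, 152.87].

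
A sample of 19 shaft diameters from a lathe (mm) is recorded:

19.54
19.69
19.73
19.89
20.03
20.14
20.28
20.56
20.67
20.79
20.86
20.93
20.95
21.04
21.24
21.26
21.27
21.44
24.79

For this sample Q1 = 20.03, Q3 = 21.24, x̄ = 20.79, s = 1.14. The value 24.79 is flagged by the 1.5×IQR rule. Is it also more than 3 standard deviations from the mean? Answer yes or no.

z = (24.79 − 20.79) / 1.14 = 3.51.
|z| = 3.51 > 3.

yes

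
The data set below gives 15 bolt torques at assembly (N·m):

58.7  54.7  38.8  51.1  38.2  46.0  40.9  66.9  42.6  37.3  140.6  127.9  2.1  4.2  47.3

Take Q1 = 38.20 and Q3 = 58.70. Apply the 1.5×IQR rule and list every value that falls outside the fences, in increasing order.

2.1, 4.2, 127.9, 140.6

IQR = Q3 − Q1 = 58.70 − 38.20 = 20.50.
Lower fence = Q1 − 1.5·IQR = 38.20 − 30.75 = 7.45.
Upper fence = Q3 + 1.5·IQR = 58.70 + 30.75 = 89.45.
2.1 < 7.45 → outlier.
4.2 < 7.45 → outlier.
127.9 > 89.45 → outlier.
140.6 > 89.45 → outlier.
All remaining values lie within [7.45, 89.45].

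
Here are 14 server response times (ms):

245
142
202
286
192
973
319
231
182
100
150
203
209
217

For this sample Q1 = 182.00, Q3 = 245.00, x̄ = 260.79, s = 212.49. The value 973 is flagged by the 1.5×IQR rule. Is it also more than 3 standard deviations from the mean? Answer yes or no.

z = (973 − 260.79) / 212.49 = 3.35.
|z| = 3.35 > 3.

yes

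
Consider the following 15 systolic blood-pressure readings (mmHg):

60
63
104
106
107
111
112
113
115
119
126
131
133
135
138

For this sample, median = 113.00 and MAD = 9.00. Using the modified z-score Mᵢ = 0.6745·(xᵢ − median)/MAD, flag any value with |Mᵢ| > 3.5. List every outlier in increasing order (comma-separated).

|Mᵢ| > 3.5 ⇔ |xᵢ − 113.00| > 3.5·9.00/0.6745 = 46.70.
So outliers lie outside [66.30, 159.70].
60: M = -3.97 → outlier.
63: M = -3.75 → outlier.

60, 63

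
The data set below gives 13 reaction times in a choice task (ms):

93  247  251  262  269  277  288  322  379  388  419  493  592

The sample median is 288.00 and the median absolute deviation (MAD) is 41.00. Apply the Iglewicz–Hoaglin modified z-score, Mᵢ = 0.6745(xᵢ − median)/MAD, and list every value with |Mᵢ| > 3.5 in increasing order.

|Mᵢ| > 3.5 ⇔ |xᵢ − 288.00| > 3.5·41.00/0.6745 = 212.75.
So outliers lie outside [75.25, 500.75].
592: M = 5.00 → outlier.

592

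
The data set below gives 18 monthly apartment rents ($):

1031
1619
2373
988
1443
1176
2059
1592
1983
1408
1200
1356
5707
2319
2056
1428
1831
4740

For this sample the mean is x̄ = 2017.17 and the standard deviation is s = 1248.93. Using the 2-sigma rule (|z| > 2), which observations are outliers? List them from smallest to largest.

4740, 5707

Cutoffs at x̄ ± 2s: 2017.17 ± 2·1248.93 = [-480.69, 4515.03].
4740: z = 2.18, |z| > 2 → outlier.
5707: z = 2.95, |z| > 2 → outlier.
Every other value lies within [-480.69, 4515.03].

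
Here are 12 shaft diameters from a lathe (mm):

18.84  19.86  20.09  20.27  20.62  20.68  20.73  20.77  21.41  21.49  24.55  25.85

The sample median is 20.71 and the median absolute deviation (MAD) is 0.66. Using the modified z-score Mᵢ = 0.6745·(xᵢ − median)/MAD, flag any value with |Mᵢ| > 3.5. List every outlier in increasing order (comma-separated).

24.55, 25.85

|Mᵢ| > 3.5 ⇔ |xᵢ − 20.71| > 3.5·0.66/0.6745 = 3.42.
So outliers lie outside [17.29, 24.13].
24.55: M = 3.92 → outlier.
25.85: M = 5.25 → outlier.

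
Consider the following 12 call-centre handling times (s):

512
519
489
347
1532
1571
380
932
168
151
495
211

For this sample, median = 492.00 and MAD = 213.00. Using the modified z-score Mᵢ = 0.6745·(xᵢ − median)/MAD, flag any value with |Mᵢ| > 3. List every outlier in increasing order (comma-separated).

|Mᵢ| > 3 ⇔ |xᵢ − 492.00| > 3·213.00/0.6745 = 947.37.
So outliers lie outside [-455.37, 1439.37].
1532: M = 3.29 → outlier.
1571: M = 3.42 → outlier.

1532, 1571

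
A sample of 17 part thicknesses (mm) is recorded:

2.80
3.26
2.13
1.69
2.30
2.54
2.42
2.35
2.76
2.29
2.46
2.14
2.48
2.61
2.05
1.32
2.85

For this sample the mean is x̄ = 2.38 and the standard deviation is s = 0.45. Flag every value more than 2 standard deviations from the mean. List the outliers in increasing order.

Cutoffs at x̄ ± 2s: 2.38 ± 2·0.45 = [1.48, 3.28].
1.32: z = -2.36, |z| > 2 → outlier.
Every other value lies within [1.48, 3.28].

1.32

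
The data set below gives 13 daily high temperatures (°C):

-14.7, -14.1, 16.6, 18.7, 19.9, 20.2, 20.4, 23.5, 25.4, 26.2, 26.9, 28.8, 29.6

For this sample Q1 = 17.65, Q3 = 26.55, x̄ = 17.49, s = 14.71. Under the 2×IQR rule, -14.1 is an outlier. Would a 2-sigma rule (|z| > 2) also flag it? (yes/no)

yes

z = (-14.1 − 17.49) / 14.71 = -2.15.
|z| = 2.15 > 2.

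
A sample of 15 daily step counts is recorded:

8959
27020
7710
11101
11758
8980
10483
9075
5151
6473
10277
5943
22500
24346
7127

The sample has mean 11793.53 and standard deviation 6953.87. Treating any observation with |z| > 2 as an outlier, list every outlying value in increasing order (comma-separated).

27020

Cutoffs at x̄ ± 2s: 11793.53 ± 2·6953.87 = [-2114.21, 25701.27].
27020: z = 2.19, |z| > 2 → outlier.
Every other value lies within [-2114.21, 25701.27].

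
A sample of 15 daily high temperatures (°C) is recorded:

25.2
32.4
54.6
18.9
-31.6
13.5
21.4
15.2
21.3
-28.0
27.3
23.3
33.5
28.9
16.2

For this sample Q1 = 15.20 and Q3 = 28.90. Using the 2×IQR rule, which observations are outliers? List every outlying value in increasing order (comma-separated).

IQR = Q3 − Q1 = 28.90 − 15.20 = 13.70.
Lower fence = Q1 − 2·IQR = 15.20 − 27.40 = -12.20.
Upper fence = Q3 + 2·IQR = 28.90 + 27.40 = 56.30.
-31.6 < -12.20 → outlier.
-28.0 < -12.20 → outlier.
All remaining values lie within [-12.20, 56.30].

-31.6, -28.0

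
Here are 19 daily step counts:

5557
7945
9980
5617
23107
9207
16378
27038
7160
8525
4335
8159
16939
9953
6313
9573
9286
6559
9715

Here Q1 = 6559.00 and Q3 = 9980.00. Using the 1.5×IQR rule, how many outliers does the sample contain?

4

IQR = 3421.00; fences at 6559.00 − 5131.50 = 1427.50 and 9980.00 + 5131.50 = 15111.50.
Outside the cutoffs: 16378, 16939, 23107, 27038.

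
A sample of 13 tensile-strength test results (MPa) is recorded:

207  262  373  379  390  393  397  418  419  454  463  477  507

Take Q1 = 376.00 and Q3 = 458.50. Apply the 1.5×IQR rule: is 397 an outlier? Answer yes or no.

no

IQR = Q3 − Q1 = 458.50 − 376.00 = 82.50.
Lower fence = Q1 − 1.5·IQR = 376.00 − 123.75 = 252.25.
Upper fence = Q3 + 1.5·IQR = 458.50 + 123.75 = 582.25.
397 lies within [252.25, 582.25].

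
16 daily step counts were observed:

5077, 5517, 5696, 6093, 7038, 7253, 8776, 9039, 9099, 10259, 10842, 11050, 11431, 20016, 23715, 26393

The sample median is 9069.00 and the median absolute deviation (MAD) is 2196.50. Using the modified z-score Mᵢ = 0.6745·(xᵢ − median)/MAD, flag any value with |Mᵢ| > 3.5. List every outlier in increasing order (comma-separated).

23715, 26393

|Mᵢ| > 3.5 ⇔ |xᵢ − 9069.00| > 3.5·2196.50/0.6745 = 11397.70.
So outliers lie outside [-2328.70, 20466.70].
23715: M = 4.50 → outlier.
26393: M = 5.32 → outlier.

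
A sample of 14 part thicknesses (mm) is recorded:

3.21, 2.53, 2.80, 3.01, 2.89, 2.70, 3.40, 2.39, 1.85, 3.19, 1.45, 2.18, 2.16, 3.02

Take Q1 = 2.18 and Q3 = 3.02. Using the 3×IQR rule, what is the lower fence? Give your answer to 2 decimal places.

-0.34

IQR = Q3 − Q1 = 3.02 − 2.18 = 0.84.
Lower fence = Q1 − 3·IQR = 2.18 − 2.52 = -0.34.
Upper fence = Q3 + 3·IQR = 3.02 + 2.52 = 5.54.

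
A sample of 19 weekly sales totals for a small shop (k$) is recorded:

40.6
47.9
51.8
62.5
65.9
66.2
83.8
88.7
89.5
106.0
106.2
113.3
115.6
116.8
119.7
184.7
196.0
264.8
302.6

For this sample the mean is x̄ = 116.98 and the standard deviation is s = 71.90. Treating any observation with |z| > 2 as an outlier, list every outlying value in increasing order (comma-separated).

264.8, 302.6

Cutoffs at x̄ ± 2s: 116.98 ± 2·71.90 = [-26.82, 260.78].
264.8: z = 2.06, |z| > 2 → outlier.
302.6: z = 2.58, |z| > 2 → outlier.
Every other value lies within [-26.82, 260.78].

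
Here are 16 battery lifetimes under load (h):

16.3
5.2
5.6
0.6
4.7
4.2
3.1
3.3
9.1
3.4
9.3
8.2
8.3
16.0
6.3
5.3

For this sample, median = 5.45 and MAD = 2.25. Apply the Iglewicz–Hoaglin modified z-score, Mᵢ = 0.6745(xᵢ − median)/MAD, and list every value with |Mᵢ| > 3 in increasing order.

16.0, 16.3

|Mᵢ| > 3 ⇔ |xᵢ − 5.45| > 3·2.25/0.6745 = 10.01.
So outliers lie outside [-4.56, 15.46].
16.0: M = 3.16 → outlier.
16.3: M = 3.25 → outlier.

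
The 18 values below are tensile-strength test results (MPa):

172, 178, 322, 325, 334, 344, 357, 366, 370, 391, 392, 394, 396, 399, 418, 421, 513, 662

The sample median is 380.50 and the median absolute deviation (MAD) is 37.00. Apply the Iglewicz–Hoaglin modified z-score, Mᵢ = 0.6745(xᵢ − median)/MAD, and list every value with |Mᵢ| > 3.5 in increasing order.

172, 178, 662

|Mᵢ| > 3.5 ⇔ |xᵢ − 380.50| > 3.5·37.00/0.6745 = 191.99.
So outliers lie outside [188.51, 572.49].
172: M = -3.80 → outlier.
178: M = -3.69 → outlier.
662: M = 5.13 → outlier.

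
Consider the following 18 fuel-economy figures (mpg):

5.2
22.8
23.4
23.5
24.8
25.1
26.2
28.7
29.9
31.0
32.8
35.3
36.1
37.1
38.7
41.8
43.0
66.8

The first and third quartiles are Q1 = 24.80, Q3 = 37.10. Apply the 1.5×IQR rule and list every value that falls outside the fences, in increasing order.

IQR = Q3 − Q1 = 37.10 − 24.80 = 12.30.
Lower fence = Q1 − 1.5·IQR = 24.80 − 18.45 = 6.35.
Upper fence = Q3 + 1.5·IQR = 37.10 + 18.45 = 55.55.
5.2 < 6.35 → outlier.
66.8 > 55.55 → outlier.
All remaining values lie within [6.35, 55.55].

5.2, 66.8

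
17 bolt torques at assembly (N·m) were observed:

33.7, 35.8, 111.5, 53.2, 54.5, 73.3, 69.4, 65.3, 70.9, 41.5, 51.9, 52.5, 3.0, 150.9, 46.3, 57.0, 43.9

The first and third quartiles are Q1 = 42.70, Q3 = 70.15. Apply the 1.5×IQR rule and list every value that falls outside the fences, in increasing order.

111.5, 150.9

IQR = Q3 − Q1 = 70.15 − 42.70 = 27.45.
Lower fence = Q1 − 1.5·IQR = 42.70 − 41.175 = 1.525.
Upper fence = Q3 + 1.5·IQR = 70.15 + 41.175 = 111.325.
111.5 > 111.325 → outlier.
150.9 > 111.325 → outlier.
All remaining values lie within [1.525, 111.325].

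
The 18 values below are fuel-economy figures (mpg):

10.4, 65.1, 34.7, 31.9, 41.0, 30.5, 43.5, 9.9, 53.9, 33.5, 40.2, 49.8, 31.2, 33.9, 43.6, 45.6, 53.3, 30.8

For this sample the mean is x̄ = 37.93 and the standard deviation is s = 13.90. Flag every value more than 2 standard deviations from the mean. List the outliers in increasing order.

9.9

Cutoffs at x̄ ± 2s: 37.93 ± 2·13.90 = [10.13, 65.73].
9.9: z = -2.02, |z| > 2 → outlier.
Every other value lies within [10.13, 65.73].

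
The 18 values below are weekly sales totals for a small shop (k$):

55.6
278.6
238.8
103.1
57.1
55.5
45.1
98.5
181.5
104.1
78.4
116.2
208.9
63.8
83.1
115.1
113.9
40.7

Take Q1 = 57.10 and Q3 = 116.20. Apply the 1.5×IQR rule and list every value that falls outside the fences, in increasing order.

208.9, 238.8, 278.6

IQR = Q3 − Q1 = 116.20 − 57.10 = 59.10.
Lower fence = Q1 − 1.5·IQR = 57.10 − 88.65 = -31.55.
Upper fence = Q3 + 1.5·IQR = 116.20 + 88.65 = 204.85.
208.9 > 204.85 → outlier.
238.8 > 204.85 → outlier.
278.6 > 204.85 → outlier.
All remaining values lie within [-31.55, 204.85].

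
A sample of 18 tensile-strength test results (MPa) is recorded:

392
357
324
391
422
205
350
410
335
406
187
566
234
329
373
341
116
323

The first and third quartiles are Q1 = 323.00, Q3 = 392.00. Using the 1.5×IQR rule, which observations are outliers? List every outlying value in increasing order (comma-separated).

116, 187, 205, 566

IQR = Q3 − Q1 = 392.00 − 323.00 = 69.00.
Lower fence = Q1 − 1.5·IQR = 323.00 − 103.50 = 219.50.
Upper fence = Q3 + 1.5·IQR = 392.00 + 103.50 = 495.50.
116 < 219.50 → outlier.
187 < 219.50 → outlier.
205 < 219.50 → outlier.
566 > 495.50 → outlier.
All remaining values lie within [219.50, 495.50].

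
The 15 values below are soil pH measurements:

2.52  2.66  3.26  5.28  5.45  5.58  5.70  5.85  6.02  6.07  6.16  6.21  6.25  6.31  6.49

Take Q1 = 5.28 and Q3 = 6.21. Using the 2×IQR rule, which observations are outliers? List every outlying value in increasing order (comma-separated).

IQR = Q3 − Q1 = 6.21 − 5.28 = 0.93.
Lower fence = Q1 − 2·IQR = 5.28 − 1.86 = 3.42.
Upper fence = Q3 + 2·IQR = 6.21 + 1.86 = 8.07.
2.52 < 3.42 → outlier.
2.66 < 3.42 → outlier.
3.26 < 3.42 → outlier.
All remaining values lie within [3.42, 8.07].

2.52, 2.66, 3.26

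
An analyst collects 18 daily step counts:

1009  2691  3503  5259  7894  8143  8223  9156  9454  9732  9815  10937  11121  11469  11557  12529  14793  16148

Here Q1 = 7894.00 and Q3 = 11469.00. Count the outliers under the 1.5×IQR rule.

IQR = 3575.00; fences at 7894.00 − 5362.50 = 2531.50 and 11469.00 + 5362.50 = 16831.50.
Outside the cutoffs: 1009.

1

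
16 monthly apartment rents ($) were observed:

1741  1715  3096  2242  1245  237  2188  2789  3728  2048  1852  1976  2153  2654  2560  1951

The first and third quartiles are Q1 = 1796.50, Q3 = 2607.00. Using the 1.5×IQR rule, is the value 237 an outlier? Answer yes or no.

yes

IQR = Q3 − Q1 = 2607.00 − 1796.50 = 810.50.
Lower fence = Q1 − 1.5·IQR = 1796.50 − 1215.75 = 580.75.
Upper fence = Q3 + 1.5·IQR = 2607.00 + 1215.75 = 3822.75.
237 lies below the lower fence.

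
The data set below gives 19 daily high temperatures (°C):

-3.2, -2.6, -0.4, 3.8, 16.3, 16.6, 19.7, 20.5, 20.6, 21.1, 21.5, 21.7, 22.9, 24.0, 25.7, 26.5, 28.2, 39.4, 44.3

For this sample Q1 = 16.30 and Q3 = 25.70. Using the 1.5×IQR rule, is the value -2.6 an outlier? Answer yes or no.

IQR = Q3 − Q1 = 25.70 − 16.30 = 9.40.
Lower fence = Q1 − 1.5·IQR = 16.30 − 14.10 = 2.20.
Upper fence = Q3 + 1.5·IQR = 25.70 + 14.10 = 39.80.
-2.6 lies below the lower fence.

yes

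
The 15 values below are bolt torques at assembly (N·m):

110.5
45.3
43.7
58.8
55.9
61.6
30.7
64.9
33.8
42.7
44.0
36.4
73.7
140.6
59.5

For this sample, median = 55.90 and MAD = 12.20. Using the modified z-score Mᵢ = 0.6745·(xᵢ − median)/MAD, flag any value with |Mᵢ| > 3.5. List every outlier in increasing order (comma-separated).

|Mᵢ| > 3.5 ⇔ |xᵢ − 55.90| > 3.5·12.20/0.6745 = 63.31.
So outliers lie outside [-7.41, 119.21].
140.6: M = 4.68 → outlier.

140.6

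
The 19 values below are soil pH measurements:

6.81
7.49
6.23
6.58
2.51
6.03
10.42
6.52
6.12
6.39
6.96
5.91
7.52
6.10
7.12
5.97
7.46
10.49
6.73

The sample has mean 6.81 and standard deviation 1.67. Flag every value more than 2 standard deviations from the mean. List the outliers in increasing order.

Cutoffs at x̄ ± 2s: 6.81 ± 2·1.67 = [3.47, 10.15].
2.51: z = -2.57, |z| > 2 → outlier.
10.42: z = 2.16, |z| > 2 → outlier.
10.49: z = 2.20, |z| > 2 → outlier.
Every other value lies within [3.47, 10.15].

2.51, 10.42, 10.49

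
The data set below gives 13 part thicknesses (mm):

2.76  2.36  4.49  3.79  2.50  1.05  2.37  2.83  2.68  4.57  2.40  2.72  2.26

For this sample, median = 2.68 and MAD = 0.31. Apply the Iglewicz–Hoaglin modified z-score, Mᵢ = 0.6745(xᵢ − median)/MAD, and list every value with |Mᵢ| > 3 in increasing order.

1.05, 4.49, 4.57

|Mᵢ| > 3 ⇔ |xᵢ − 2.68| > 3·0.31/0.6745 = 1.38.
So outliers lie outside [1.30, 4.06].
1.05: M = -3.55 → outlier.
4.49: M = 3.94 → outlier.
4.57: M = 4.11 → outlier.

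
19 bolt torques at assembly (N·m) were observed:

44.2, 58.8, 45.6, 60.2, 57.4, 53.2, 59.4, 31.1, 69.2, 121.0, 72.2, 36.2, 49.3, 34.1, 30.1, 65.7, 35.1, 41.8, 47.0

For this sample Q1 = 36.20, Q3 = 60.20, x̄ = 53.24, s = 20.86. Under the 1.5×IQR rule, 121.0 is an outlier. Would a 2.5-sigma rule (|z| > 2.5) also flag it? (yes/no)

z = (121.0 − 53.24) / 20.86 = 3.25.
|z| = 3.25 > 2.5.

yes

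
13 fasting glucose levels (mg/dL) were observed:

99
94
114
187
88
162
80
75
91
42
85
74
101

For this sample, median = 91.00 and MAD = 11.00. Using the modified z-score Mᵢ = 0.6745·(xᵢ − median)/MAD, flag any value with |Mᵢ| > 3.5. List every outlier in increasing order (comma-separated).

162, 187

|Mᵢ| > 3.5 ⇔ |xᵢ − 91.00| > 3.5·11.00/0.6745 = 57.08.
So outliers lie outside [33.92, 148.08].
162: M = 4.35 → outlier.
187: M = 5.89 → outlier.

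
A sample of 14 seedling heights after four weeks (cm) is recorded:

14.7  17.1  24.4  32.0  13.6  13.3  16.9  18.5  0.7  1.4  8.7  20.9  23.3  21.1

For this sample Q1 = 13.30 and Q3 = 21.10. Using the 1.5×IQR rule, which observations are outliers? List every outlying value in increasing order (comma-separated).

0.7, 1.4

IQR = Q3 − Q1 = 21.10 − 13.30 = 7.80.
Lower fence = Q1 − 1.5·IQR = 13.30 − 11.70 = 1.60.
Upper fence = Q3 + 1.5·IQR = 21.10 + 11.70 = 32.80.
0.7 < 1.60 → outlier.
1.4 < 1.60 → outlier.
All remaining values lie within [1.60, 32.80].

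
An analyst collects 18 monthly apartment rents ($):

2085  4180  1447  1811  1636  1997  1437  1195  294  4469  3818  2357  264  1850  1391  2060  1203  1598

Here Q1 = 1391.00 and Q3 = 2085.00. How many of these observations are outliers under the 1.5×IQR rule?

5

IQR = 694.00; fences at 1391.00 − 1041.00 = 350.00 and 2085.00 + 1041.00 = 3126.00.
Outside the cutoffs: 264, 294, 3818, 4180, 4469.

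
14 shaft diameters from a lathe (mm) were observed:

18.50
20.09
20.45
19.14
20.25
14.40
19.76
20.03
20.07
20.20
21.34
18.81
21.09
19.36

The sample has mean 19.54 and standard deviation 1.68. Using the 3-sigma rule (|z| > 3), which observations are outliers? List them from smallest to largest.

14.40

Cutoffs at x̄ ± 3s: 19.54 ± 3·1.68 = [14.50, 24.58].
14.40: z = -3.06, |z| > 3 → outlier.
Every other value lies within [14.50, 24.58].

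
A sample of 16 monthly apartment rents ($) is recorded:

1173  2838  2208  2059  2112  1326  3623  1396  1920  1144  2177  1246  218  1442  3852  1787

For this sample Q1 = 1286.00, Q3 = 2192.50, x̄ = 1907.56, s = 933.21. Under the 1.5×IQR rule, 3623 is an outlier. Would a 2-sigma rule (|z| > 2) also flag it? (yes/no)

z = (3623 − 1907.56) / 933.21 = 1.84.
|z| = 1.84 ≤ 2.

no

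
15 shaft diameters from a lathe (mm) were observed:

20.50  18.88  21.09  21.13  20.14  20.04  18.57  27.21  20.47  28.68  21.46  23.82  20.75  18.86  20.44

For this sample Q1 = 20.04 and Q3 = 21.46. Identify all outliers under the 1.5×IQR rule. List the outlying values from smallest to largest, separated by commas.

IQR = Q3 − Q1 = 21.46 − 20.04 = 1.42.
Lower fence = Q1 − 1.5·IQR = 20.04 − 2.13 = 17.91.
Upper fence = Q3 + 1.5·IQR = 21.46 + 2.13 = 23.59.
23.82 > 23.59 → outlier.
27.21 > 23.59 → outlier.
28.68 > 23.59 → outlier.
All remaining values lie within [17.91, 23.59].

23.82, 27.21, 28.68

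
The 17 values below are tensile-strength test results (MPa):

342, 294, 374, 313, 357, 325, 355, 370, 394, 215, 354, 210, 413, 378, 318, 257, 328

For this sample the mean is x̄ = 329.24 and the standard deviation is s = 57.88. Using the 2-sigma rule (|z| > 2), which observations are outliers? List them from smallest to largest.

Cutoffs at x̄ ± 2s: 329.24 ± 2·57.88 = [213.48, 445.00].
210: z = -2.06, |z| > 2 → outlier.
Every other value lies within [213.48, 445.00].

210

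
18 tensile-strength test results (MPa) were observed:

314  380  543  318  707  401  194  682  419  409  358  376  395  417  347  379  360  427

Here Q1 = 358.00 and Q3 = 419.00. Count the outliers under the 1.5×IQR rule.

4

IQR = 61.00; fences at 358.00 − 91.50 = 266.50 and 419.00 + 91.50 = 510.50.
Outside the cutoffs: 194, 543, 682, 707.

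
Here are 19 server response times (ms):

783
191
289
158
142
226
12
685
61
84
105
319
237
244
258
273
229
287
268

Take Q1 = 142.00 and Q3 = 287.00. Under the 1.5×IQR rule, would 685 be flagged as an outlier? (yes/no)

yes

IQR = Q3 − Q1 = 287.00 − 142.00 = 145.00.
Lower fence = Q1 − 1.5·IQR = 142.00 − 217.50 = -75.50.
Upper fence = Q3 + 1.5·IQR = 287.00 + 217.50 = 504.50.
685 lies above the upper fence.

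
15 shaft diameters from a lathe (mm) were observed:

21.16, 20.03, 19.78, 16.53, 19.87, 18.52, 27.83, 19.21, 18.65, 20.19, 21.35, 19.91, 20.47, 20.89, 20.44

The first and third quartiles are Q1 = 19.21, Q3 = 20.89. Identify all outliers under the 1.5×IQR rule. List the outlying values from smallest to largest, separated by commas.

IQR = Q3 − Q1 = 20.89 − 19.21 = 1.68.
Lower fence = Q1 − 1.5·IQR = 19.21 − 2.52 = 16.69.
Upper fence = Q3 + 1.5·IQR = 20.89 + 2.52 = 23.41.
16.53 < 16.69 → outlier.
27.83 > 23.41 → outlier.
All remaining values lie within [16.69, 23.41].

16.53, 27.83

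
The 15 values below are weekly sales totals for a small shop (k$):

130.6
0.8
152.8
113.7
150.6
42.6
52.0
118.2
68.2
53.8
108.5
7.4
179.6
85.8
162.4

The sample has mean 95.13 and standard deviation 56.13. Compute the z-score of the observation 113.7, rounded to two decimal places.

0.33

z = (113.7 − 95.13) / 56.13 = 0.33.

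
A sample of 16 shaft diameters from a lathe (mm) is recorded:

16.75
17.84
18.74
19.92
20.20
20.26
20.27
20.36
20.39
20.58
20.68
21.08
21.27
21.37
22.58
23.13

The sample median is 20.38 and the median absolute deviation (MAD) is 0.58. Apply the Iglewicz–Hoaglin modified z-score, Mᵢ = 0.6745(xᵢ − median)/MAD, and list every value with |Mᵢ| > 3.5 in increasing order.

16.75

|Mᵢ| > 3.5 ⇔ |xᵢ − 20.38| > 3.5·0.58/0.6745 = 3.01.
So outliers lie outside [17.37, 23.39].
16.75: M = -4.22 → outlier.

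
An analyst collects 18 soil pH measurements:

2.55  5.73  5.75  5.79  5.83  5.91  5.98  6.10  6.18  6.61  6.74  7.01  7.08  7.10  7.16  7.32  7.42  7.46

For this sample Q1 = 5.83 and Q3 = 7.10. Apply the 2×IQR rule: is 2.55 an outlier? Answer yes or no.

IQR = Q3 − Q1 = 7.10 − 5.83 = 1.27.
Lower fence = Q1 − 2·IQR = 5.83 − 2.54 = 3.29.
Upper fence = Q3 + 2·IQR = 7.10 + 2.54 = 9.64.
2.55 lies below the lower fence.

yes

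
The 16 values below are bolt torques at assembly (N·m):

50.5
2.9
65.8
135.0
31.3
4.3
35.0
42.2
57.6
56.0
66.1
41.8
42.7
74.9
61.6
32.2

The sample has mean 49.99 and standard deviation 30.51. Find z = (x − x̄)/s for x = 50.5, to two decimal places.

0.02

z = (50.5 − 49.99) / 30.51 = 0.02.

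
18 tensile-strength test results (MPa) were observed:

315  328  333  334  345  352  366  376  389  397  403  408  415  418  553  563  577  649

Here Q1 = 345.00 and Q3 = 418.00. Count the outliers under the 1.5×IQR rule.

IQR = 73.00; fences at 345.00 − 109.50 = 235.50 and 418.00 + 109.50 = 527.50.
Outside the cutoffs: 553, 563, 577, 649.

4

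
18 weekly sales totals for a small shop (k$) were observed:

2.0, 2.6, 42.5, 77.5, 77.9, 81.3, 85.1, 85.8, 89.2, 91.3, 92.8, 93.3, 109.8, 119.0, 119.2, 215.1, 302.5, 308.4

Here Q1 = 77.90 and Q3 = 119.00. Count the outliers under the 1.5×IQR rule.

5

IQR = 41.10; fences at 77.90 − 61.65 = 16.25 and 119.00 + 61.65 = 180.65.
Outside the cutoffs: 2.0, 2.6, 215.1, 302.5, 308.4.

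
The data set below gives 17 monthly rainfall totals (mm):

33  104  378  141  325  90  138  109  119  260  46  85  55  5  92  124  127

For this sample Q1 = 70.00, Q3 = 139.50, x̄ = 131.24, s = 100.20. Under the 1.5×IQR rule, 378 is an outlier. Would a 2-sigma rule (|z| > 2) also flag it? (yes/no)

yes

z = (378 − 131.24) / 100.20 = 2.46.
|z| = 2.46 > 2.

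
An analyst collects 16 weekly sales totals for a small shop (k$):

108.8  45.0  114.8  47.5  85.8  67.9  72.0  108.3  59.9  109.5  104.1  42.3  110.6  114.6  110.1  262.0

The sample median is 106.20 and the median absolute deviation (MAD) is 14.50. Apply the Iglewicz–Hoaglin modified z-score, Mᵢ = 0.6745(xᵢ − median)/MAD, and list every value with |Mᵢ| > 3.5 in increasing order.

262.0

|Mᵢ| > 3.5 ⇔ |xᵢ − 106.20| > 3.5·14.50/0.6745 = 75.24.
So outliers lie outside [30.96, 181.44].
262.0: M = 7.25 → outlier.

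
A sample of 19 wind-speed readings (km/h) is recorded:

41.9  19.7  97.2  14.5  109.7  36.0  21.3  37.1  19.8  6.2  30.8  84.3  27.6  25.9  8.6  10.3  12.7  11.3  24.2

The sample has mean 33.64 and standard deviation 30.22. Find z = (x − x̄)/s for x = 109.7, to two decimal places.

2.52

z = (109.7 − 33.64) / 30.22 = 2.52.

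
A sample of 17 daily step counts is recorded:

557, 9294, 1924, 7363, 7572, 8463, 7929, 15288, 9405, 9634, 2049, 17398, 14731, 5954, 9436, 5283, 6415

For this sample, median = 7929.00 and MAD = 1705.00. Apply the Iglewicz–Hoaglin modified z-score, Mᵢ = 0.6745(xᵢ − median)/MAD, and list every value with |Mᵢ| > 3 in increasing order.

17398

|Mᵢ| > 3 ⇔ |xᵢ − 7929.00| > 3·1705.00/0.6745 = 7583.40.
So outliers lie outside [345.60, 15512.40].
17398: M = 3.75 → outlier.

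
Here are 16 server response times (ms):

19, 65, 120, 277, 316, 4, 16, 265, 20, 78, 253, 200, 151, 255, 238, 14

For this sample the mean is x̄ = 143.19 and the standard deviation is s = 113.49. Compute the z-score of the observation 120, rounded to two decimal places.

z = (120 − 143.19) / 113.49 = -0.20.

-0.20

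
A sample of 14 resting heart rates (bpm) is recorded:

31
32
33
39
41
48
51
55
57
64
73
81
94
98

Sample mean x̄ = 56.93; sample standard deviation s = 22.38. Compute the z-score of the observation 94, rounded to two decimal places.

z = (94 − 56.93) / 22.38 = 1.66.

1.66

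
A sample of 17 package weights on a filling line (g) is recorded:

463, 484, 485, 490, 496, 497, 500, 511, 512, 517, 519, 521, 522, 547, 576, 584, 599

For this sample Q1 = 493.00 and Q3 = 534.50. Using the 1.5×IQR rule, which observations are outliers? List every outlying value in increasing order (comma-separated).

IQR = Q3 − Q1 = 534.50 − 493.00 = 41.50.
Lower fence = Q1 − 1.5·IQR = 493.00 − 62.25 = 430.75.
Upper fence = Q3 + 1.5·IQR = 534.50 + 62.25 = 596.75.
599 > 596.75 → outlier.
All remaining values lie within [430.75, 596.75].

599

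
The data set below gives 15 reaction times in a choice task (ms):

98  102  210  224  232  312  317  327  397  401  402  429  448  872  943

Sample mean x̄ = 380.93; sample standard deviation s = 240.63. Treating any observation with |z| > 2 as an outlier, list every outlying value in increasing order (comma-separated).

Cutoffs at x̄ ± 2s: 380.93 ± 2·240.63 = [-100.33, 862.19].
872: z = 2.04, |z| > 2 → outlier.
943: z = 2.34, |z| > 2 → outlier.
Every other value lies within [-100.33, 862.19].

872, 943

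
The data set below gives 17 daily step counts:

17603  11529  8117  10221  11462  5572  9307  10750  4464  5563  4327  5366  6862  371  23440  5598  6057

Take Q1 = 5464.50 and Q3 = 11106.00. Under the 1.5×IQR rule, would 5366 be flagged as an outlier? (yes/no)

no

IQR = Q3 − Q1 = 11106.00 − 5464.50 = 5641.50.
Lower fence = Q1 − 1.5·IQR = 5464.50 − 8462.25 = -2997.75.
Upper fence = Q3 + 1.5·IQR = 11106.00 + 8462.25 = 19568.25.
5366 lies within [-2997.75, 19568.25].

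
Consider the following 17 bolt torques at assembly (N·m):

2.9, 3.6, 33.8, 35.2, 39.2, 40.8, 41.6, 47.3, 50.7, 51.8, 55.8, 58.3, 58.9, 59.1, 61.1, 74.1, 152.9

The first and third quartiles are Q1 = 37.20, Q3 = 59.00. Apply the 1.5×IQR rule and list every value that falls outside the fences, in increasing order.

IQR = Q3 − Q1 = 59.00 − 37.20 = 21.80.
Lower fence = Q1 − 1.5·IQR = 37.20 − 32.70 = 4.50.
Upper fence = Q3 + 1.5·IQR = 59.00 + 32.70 = 91.70.
2.9 < 4.50 → outlier.
3.6 < 4.50 → outlier.
152.9 > 91.70 → outlier.
All remaining values lie within [4.50, 91.70].

2.9, 3.6, 152.9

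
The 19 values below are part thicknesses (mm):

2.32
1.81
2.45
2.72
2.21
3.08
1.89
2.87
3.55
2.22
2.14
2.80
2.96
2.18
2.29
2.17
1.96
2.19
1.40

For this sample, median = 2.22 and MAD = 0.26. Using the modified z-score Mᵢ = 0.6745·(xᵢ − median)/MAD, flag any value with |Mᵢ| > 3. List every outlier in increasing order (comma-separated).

|Mᵢ| > 3 ⇔ |xᵢ − 2.22| > 3·0.26/0.6745 = 1.16.
So outliers lie outside [1.06, 3.38].
3.55: M = 3.45 → outlier.

3.55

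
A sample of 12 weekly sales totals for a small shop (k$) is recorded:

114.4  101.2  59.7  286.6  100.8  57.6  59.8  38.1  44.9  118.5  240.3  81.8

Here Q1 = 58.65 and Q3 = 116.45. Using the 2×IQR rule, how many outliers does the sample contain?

2

IQR = 57.80; fences at 58.65 − 115.60 = -56.95 and 116.45 + 115.60 = 232.05.
Outside the cutoffs: 240.3, 286.6.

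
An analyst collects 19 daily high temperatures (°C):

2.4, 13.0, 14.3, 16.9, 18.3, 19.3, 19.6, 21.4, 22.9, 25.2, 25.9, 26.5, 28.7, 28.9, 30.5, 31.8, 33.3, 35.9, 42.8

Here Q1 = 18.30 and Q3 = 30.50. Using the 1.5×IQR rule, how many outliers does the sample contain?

0

IQR = 12.20; fences at 18.30 − 18.30 = 0.00 and 30.50 + 18.30 = 48.80.
Every value lies within the cutoffs.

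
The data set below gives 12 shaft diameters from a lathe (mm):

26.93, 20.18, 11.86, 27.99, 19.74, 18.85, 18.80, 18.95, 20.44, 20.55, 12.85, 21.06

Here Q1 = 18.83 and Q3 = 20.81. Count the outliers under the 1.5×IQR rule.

IQR = 1.98; fences at 18.83 − 2.97 = 15.86 and 20.81 + 2.97 = 23.78.
Outside the cutoffs: 11.86, 12.85, 26.93, 27.99.

4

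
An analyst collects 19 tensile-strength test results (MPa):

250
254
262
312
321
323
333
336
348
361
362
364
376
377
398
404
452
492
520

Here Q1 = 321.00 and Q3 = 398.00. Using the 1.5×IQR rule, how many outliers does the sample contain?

IQR = 77.00; fences at 321.00 − 115.50 = 205.50 and 398.00 + 115.50 = 513.50.
Outside the cutoffs: 520.

1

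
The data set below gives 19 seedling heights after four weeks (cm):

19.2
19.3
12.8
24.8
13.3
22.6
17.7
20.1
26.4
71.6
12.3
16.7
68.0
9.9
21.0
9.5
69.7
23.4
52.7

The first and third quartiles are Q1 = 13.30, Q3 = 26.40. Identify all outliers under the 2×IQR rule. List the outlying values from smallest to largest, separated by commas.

IQR = Q3 − Q1 = 26.40 − 13.30 = 13.10.
Lower fence = Q1 − 2·IQR = 13.30 − 26.20 = -12.90.
Upper fence = Q3 + 2·IQR = 26.40 + 26.20 = 52.60.
52.7 > 52.60 → outlier.
68.0 > 52.60 → outlier.
69.7 > 52.60 → outlier.
71.6 > 52.60 → outlier.
All remaining values lie within [-12.90, 52.60].

52.7, 68.0, 69.7, 71.6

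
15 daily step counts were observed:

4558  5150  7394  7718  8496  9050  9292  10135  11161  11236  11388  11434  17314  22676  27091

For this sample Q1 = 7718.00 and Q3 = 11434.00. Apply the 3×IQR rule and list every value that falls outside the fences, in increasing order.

IQR = Q3 − Q1 = 11434.00 − 7718.00 = 3716.00.
Lower fence = Q1 − 3·IQR = 7718.00 − 11148.00 = -3430.00.
Upper fence = Q3 + 3·IQR = 11434.00 + 11148.00 = 22582.00.
22676 > 22582.00 → outlier.
27091 > 22582.00 → outlier.
All remaining values lie within [-3430.00, 22582.00].

22676, 27091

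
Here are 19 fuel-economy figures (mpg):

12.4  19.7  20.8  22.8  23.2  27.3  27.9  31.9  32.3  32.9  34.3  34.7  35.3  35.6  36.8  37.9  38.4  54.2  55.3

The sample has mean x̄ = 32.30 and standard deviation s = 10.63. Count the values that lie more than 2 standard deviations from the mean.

Cutoffs: x̄ ± 2s = [11.04, 53.56].
Outside the cutoffs: 54.2, 55.3.

2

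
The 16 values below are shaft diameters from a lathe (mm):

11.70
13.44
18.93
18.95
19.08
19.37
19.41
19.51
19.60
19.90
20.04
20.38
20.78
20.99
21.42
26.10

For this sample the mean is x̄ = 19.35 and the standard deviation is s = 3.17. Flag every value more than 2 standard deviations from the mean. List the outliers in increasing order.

11.70, 26.10

Cutoffs at x̄ ± 2s: 19.35 ± 2·3.17 = [13.01, 25.69].
11.70: z = -2.41, |z| > 2 → outlier.
26.10: z = 2.13, |z| > 2 → outlier.
Every other value lies within [13.01, 25.69].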